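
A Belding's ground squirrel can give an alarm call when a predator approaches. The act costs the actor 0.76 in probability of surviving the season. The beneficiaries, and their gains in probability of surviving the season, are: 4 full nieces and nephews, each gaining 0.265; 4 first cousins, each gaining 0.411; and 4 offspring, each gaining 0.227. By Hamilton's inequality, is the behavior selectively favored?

Hamilton's rule: the trait is favored when the sum of r·B over every recipient exceeds the actor's cost C.
r to a full niece or nephew = 0.25 (full aunt/uncle↔niece/nephew: two paths of length 3 through the shared grandparent pair: r = 2·(1/2)^3 = 1/4).
r to a first cousin = 1/8 (first cousins share one grandparent pair — two paths of length 4: r = 2·(1/2)^4 = 1/8).
r to an offspring = 0.5 (one parent–offspring link: r = (1/2)^1 = 1/2).
Summing one r·B term per recipient: 4·0.25·0.265 + 4·0.125·0.411 + 4·0.5·0.227 = 0.9245.
0.9245 > 0.76: the indirect benefit exceeds the cost.

Yes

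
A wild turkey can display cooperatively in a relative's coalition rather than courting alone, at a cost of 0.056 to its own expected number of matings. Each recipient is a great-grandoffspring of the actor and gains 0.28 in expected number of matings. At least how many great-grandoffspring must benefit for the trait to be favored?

2

r to a great-grandoffspring = 1/8 (three parent–offspring links: r = (1/2)^3 = 1/8).
Hamilton's rule: n·r·B > C  ⇒  n > C/(r·B) = 0.056/(0.125·0.28) = 1.6.
The smallest integer exceeding 1.6 is 2.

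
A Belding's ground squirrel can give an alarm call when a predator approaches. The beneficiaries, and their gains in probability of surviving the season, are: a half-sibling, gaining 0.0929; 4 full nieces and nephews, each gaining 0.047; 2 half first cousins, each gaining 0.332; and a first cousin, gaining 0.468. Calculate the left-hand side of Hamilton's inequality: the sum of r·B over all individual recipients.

0.170225

r to a half-sibling = 1/4 (half-sibs share one parent — one path of length 2: r = (1/2)^2 = 1/4).
r to a full niece or nephew = 0.25 (full aunt/uncle↔niece/nephew: two paths of length 3 through the shared grandparent pair: r = 2·(1/2)^3 = 1/4).
r to a half first cousin = 1/16 (half first cousins share one grandparent — one path of length 4: r = (1/2)^4 = 1/16).
r to a first cousin = 1/8 (first cousins share one grandparent pair — two paths of length 4: r = 2·(1/2)^4 = 1/8).
Summing one r·B term per recipient: 1·0.25·0.0929 + 4·0.25·0.047 + 2·0.0625·0.332 + 1·0.125·0.468 = 0.170225.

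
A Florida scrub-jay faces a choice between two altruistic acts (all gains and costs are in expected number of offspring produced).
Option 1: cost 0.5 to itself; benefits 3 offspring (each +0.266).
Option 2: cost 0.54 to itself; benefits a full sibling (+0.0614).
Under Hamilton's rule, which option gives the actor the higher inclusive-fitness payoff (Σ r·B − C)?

Option 1: r to an offspring = 0.5.
Option 1: Σ r·B − C = (3·0.5·0.266) − 0.5 = -0.101.
Option 2: r to a full sibling = 0.5.
Option 2: Σ r·B − C = (1·0.5·0.0614) − 0.54 = -0.5093.
Option 1 has the higher net inclusive-fitness payoff.

Option 1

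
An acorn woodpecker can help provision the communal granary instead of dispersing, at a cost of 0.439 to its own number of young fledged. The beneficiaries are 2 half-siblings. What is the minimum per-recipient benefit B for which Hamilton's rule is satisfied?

0.878

r to a half-sibling = 1/4 (half-sibs share one parent — one path of length 2: r = (1/2)^2 = 1/4).
Hamilton's rule with n recipients of equal r: n·r·B > C, so B > C/(n·r) = 0.439/(2·0.25) = 0.878.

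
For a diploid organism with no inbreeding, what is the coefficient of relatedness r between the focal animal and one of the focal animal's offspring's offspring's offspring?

0.125

Each parent–offspring link contributes a factor of 1/2, and independent paths through distinct common ancestors add.
Three parent–offspring links: r = (1/2)^3 = 1/8.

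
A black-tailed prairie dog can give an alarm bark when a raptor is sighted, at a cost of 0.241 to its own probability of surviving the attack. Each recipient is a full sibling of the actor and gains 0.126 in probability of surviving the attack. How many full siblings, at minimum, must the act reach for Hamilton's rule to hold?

r to a full sibling = 1/2 (full sibs share both parents — two paths of length 2: r = 2·(1/2)^2 = 1/2).
Hamilton's rule: n·r·B > C  ⇒  n > C/(r·B) = 0.241/(0.5·0.126) = 3.825.
The smallest integer exceeding 3.825 is 4.

4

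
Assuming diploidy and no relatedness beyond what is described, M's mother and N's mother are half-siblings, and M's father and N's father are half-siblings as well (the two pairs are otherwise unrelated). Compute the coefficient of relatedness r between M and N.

0.125

Independent pedigree routes through distinct common ancestors add.
M and N are related in two ways: half first cousins through their mothers (r = 1/16) and half first cousins through their fathers (r = 1/16).
r = 1/16 + 1/16 = 1/8 = 0.125.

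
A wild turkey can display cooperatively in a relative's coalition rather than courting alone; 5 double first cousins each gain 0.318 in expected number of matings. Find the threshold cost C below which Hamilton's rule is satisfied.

r to a double first cousin = 1/4 (double first cousins share both grandparent pairs — four paths of length 4: r = 4·(1/2)^4 = 1/4).
Hamilton's rule: n·r·B > C, so the trait is favored while C < n·r·B = 5·0.25·0.318 = 0.3975.

0.3975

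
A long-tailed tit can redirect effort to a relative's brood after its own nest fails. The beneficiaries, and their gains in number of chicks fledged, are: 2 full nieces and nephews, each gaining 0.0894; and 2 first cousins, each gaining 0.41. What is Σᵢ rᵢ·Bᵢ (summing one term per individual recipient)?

0.1472

r to a full niece or nephew = 1/4 (full aunt/uncle↔niece/nephew: two paths of length 3 through the shared grandparent pair: r = 2·(1/2)^3 = 1/4).
r to a first cousin = 1/8 (first cousins share one grandparent pair — two paths of length 4: r = 2·(1/2)^4 = 1/8).
Summing one r·B term per recipient: 2·0.25·0.0894 + 2·0.125·0.41 = 0.1472.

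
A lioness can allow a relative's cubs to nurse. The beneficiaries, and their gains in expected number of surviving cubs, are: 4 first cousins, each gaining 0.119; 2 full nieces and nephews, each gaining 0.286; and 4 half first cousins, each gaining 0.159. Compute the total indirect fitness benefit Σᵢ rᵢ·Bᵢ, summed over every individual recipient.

0.24225

r to a first cousin = 1/8 (first cousins share one grandparent pair — two paths of length 4: r = 2·(1/2)^4 = 1/8).
r to a full niece or nephew = 1/4 (full aunt/uncle↔niece/nephew: two paths of length 3 through the shared grandparent pair: r = 2·(1/2)^3 = 1/4).
r to a half first cousin = 1/16 (half first cousins share one grandparent — one path of length 4: r = (1/2)^4 = 1/16).
Summing one r·B term per recipient: 4·0.125·0.119 + 2·0.25·0.286 + 4·0.0625·0.159 = 0.24225.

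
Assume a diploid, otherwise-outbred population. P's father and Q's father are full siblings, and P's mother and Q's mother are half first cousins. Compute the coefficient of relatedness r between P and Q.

0.140625

Relatedness sums over independent paths through distinct common ancestors.
P and Q are related in two ways: first cousins through their fathers (r = 1/8) and half second cousins through their mothers (r = 1/64).
r = 1/8 + 1/64 = 9/64 = 0.140625.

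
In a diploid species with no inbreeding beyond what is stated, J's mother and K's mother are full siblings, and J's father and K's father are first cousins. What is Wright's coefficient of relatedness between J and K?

Independent pedigree routes through distinct common ancestors add.
J and K are related in two ways: first cousins through their mothers (r = 1/8) and second cousins through their fathers (r = 1/32).
r = 1/8 + 1/32 = 0.15625.

0.15625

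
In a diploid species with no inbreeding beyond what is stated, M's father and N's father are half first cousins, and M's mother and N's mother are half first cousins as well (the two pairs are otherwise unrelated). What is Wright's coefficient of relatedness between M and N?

With two independent routes of shared ancestry, r is the sum of the two contributions.
M and N are related in two ways: half second cousins through their fathers (r = 1/64) and half second cousins through their mothers (r = 1/64).
r = 1/64 + 1/64 = 1/32 = 0.03125.

0.03125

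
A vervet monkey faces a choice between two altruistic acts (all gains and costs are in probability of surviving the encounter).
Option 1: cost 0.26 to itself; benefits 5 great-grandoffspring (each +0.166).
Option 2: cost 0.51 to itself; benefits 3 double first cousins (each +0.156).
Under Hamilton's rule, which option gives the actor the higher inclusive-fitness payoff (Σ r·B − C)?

Option 1

Option 1: r to a great-grandoffspring = 0.125.
Option 1: Σ r·B − C = (5·0.125·0.166) − 0.26 = -0.15625.
Option 2: r to a double first cousin = 0.25.
Option 2: Σ r·B − C = (3·0.25·0.156) − 0.51 = -0.393.
Option 1 has the higher net inclusive-fitness payoff.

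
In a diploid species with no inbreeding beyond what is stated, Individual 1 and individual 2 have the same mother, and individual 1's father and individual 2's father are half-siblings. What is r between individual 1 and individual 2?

0.3125

Wright's path rule: contributions from independent ancestry routes add.
Individual 1 and individual 2 are related in two ways: half-sibs through their shared mother (r = 1/4) and half first cousins through their fathers (r = 1/16).
r = 1/4 + 1/16 = 5/16 = 0.3125.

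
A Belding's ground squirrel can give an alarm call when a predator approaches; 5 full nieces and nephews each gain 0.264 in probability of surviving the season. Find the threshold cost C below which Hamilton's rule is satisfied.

0.33

r to a full niece or nephew = 0.25 (full aunt/uncle↔niece/nephew: two paths of length 3 through the shared grandparent pair: r = 2·(1/2)^3 = 1/4).
Hamilton's rule: n·r·B > C, so the trait is favored while C < n·r·B = 5·0.25·0.264 = 0.33.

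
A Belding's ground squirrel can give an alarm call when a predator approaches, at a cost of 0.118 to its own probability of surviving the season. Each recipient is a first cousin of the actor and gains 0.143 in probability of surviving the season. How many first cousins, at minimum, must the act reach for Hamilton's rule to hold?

r to a first cousin = 0.125 (first cousins share one grandparent pair — two paths of length 4: r = 2·(1/2)^4 = 1/8).
Hamilton's rule: n·r·B > C  ⇒  n > C/(r·B) = 0.118/(0.125·0.143) = 6.601.
The smallest integer exceeding 6.601 is 7.

7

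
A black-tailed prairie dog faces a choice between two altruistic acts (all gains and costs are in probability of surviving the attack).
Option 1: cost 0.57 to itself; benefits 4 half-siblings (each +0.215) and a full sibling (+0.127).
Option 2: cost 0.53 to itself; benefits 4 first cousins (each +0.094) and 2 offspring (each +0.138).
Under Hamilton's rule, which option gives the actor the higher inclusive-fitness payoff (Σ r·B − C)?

Option 1

Option 1: r to a half-sibling = 0.25.
Option 1: r to a full sibling = 0.5.
Option 1: Σ r·B − C = (4·0.25·0.215 + 1·0.5·0.127) − 0.57 = -0.2915.
Option 2: r to a first cousin = 0.125.
Option 2: r to an offspring = 0.5.
Option 2: Σ r·B − C = (4·0.125·0.094 + 2·0.5·0.138) − 0.53 = -0.345.
Option 1 has the higher net inclusive-fitness payoff.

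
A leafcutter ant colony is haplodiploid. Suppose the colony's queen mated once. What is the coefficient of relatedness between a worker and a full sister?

Haplodiploid full sisters inherit their father's entire haploid genome identically (contributing 1/2) and on average half of their mother's contribution (1/2 · 1/2 = 1/4); r = 1/2 + 1/4 = 3/4.

0.75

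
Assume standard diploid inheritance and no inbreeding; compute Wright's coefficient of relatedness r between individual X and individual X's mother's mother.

Each parent–offspring link contributes a factor of 1/2, and independent paths through distinct common ancestors add.
Two parent–offspring links: r = (1/2)^2 = 1/4.

0.25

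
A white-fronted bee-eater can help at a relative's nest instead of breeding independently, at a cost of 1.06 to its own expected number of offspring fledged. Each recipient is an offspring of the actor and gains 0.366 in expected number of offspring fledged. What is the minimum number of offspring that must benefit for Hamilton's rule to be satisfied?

6

r to an offspring = 1/2 (one parent–offspring link: r = (1/2)^1 = 1/2).
Hamilton's rule: n·r·B > C  ⇒  n > C/(r·B) = 1.06/(0.5·0.366) = 5.792.
The smallest integer exceeding 5.792 is 6.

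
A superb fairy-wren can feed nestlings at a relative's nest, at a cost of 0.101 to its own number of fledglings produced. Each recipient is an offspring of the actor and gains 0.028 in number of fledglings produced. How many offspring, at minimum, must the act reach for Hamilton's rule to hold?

8

r to an offspring = 0.5 (one parent–offspring link: r = (1/2)^1 = 1/2).
Hamilton's rule: n·r·B > C  ⇒  n > C/(r·B) = 0.101/(0.5·0.028) = 7.214.
The smallest integer exceeding 7.214 is 8.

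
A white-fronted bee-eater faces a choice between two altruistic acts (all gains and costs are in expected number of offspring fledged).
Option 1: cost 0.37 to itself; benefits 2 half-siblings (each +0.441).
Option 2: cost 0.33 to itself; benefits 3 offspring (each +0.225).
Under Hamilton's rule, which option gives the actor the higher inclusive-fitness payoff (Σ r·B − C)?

Option 1: r to a half-sibling = 0.25.
Option 1: Σ r·B − C = (2·0.25·0.441) − 0.37 = -0.1495.
Option 2: r to an offspring = 0.5.
Option 2: Σ r·B − C = (3·0.5·0.225) − 0.33 = 0.0075.
Option 2 has the higher net inclusive-fitness payoff.

Option 2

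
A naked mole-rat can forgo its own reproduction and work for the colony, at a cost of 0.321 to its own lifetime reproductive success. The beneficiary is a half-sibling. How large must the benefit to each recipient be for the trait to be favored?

1.284

r to a half-sibling = 1/4 (half-sibs share one parent — one path of length 2: r = (1/2)^2 = 1/4).
Hamilton's rule with n recipients of equal r: n·r·B > C, so B > C/(n·r) = 0.321/(1·0.25) = 1.284.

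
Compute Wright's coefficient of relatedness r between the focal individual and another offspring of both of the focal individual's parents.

0.5

Each parent–offspring link contributes a factor of 1/2, and independent paths through distinct common ancestors add.
Full sibs share both parents — two paths of length 2: r = 2·(1/2)^2 = 1/2.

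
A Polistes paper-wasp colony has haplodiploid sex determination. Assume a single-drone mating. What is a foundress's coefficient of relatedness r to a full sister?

Haplodiploid full sisters inherit their father's entire haploid genome identically (contributing 1/2) and on average half of their mother's contribution (1/2 · 1/2 = 1/4); r = 1/2 + 1/4 = 3/4.

0.75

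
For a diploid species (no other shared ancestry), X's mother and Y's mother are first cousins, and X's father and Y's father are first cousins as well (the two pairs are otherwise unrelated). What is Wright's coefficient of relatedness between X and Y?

Independent pedigree routes through distinct common ancestors add.
X and Y are related in two ways: second cousins through their mothers (r = 1/32) and second cousins through their fathers (r = 1/32).
r = 1/32 + 1/32 = 1/16 = 0.0625.

0.0625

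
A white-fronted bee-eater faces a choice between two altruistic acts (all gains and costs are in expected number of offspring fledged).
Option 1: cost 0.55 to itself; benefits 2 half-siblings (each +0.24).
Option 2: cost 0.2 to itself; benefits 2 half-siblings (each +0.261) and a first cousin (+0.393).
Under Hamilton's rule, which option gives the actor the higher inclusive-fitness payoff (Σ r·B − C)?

Option 2

Option 1: r to a half-sibling = 0.25.
Option 1: Σ r·B − C = (2·0.25·0.24) − 0.55 = -0.43.
Option 2: r to a half-sibling = 0.25.
Option 2: r to a first cousin = 0.125.
Option 2: Σ r·B − C = (2·0.25·0.261 + 1·0.125·0.393) − 0.2 = -0.020375.
Option 2 has the higher net inclusive-fitness payoff.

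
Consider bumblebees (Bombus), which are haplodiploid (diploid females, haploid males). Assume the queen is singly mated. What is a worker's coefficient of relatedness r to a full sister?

Haplodiploid full sisters inherit their father's entire haploid genome identically (contributing 1/2) and on average half of their mother's contribution (1/2 · 1/2 = 1/4); r = 1/2 + 1/4 = 3/4.

0.75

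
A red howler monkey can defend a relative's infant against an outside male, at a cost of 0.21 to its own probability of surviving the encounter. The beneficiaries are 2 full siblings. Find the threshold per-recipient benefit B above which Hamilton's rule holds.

0.21

r to a full sibling = 0.5 (full sibs share both parents — two paths of length 2: r = 2·(1/2)^2 = 1/2).
Hamilton's rule with n recipients of equal r: n·r·B > C, so B > C/(n·r) = 0.21/(2·0.5) = 0.21.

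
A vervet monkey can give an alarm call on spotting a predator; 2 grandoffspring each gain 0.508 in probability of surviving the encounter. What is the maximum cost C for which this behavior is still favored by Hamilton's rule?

0.254

r to a grandoffspring = 0.25 (two parent–offspring links: r = (1/2)^2 = 1/4).
Hamilton's rule: n·r·B > C, so the trait is favored while C < n·r·B = 2·0.25·0.508 = 0.254.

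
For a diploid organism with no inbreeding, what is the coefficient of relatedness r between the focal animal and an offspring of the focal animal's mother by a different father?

0.25

Each parent–offspring link contributes a factor of 1/2, and independent paths through distinct common ancestors add.
Half-sibs share one parent — one path of length 2: r = (1/2)^2 = 1/4.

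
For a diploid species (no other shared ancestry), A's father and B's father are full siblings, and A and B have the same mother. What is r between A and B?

0.375

Wright's path rule: contributions from independent ancestry routes add.
A and B are related in two ways: first cousins through their fathers (r = 1/8) and half-sibs through their shared mother (r = 1/4).
r = 1/8 + 1/4 = 3/8 = 0.375.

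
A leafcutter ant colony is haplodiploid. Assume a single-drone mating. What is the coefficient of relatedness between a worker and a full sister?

0.75

Haplodiploid full sisters inherit their father's entire haploid genome identically (contributing 1/2) and on average half of their mother's contribution (1/2 · 1/2 = 1/4); r = 1/2 + 1/4 = 3/4.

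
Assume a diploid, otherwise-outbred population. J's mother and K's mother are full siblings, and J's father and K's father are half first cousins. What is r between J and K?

Wright's path rule: contributions from independent ancestry routes add.
J and K are related in two ways: first cousins through their mothers (r = 1/8) and half second cousins through their fathers (r = 1/64).
r = 1/8 + 1/64 = 9/64 = 0.140625.

0.140625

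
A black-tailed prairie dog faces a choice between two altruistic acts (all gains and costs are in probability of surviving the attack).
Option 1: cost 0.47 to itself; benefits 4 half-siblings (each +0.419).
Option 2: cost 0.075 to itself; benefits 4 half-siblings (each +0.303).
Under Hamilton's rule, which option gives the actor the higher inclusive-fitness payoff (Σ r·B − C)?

Option 2

Option 1: r to a half-sibling = 0.25.
Option 1: Σ r·B − C = (4·0.25·0.419) − 0.47 = -0.051.
Option 2: r to a half-sibling = 0.25.
Option 2: Σ r·B − C = (4·0.25·0.303) − 0.075 = 0.228.
Option 2 has the higher net inclusive-fitness payoff.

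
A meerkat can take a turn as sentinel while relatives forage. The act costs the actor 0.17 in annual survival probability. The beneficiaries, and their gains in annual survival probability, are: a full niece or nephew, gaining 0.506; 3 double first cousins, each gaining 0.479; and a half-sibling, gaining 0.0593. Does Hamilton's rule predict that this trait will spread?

Hamilton's rule: the trait is favored when the sum of r·B over every recipient exceeds the actor's cost C.
r to a full niece or nephew = 0.25 (full aunt/uncle↔niece/nephew: two paths of length 3 through the shared grandparent pair: r = 2·(1/2)^3 = 1/4).
r to a double first cousin = 0.25 (double first cousins share both grandparent pairs — four paths of length 4: r = 4·(1/2)^4 = 1/4).
r to a half-sibling = 0.25 (half-sibs share one parent — one path of length 2: r = (1/2)^2 = 1/4).
Summing one r·B term per recipient: 1·0.25·0.506 + 3·0.25·0.479 + 1·0.25·0.0593 = 0.500575.
0.500575 > 0.17: the indirect benefit exceeds the cost.

Yes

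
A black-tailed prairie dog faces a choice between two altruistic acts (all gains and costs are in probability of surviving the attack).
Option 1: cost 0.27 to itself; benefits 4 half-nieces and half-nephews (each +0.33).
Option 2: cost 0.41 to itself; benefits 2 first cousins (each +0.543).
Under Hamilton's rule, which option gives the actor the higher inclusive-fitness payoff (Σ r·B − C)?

Option 1: r to a half-niece or half-nephew = 0.125.
Option 1: Σ r·B − C = (4·0.125·0.33) − 0.27 = -0.105.
Option 2: r to a first cousin = 0.125.
Option 2: Σ r·B − C = (2·0.125·0.543) − 0.41 = -0.27425.
Option 1 has the higher net inclusive-fitness payoff.

Option 1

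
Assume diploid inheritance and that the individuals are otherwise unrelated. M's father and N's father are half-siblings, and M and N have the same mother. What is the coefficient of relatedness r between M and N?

Relatedness sums over independent paths through distinct common ancestors.
M and N are related in two ways: half first cousins through their fathers (r = 1/16) and half-sibs through their shared mother (r = 1/4).
r = 1/16 + 1/4 = 5/16 = 0.3125.

0.3125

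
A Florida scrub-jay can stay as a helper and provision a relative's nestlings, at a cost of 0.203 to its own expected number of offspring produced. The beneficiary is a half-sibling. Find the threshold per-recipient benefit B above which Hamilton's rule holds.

0.812

r to a half-sibling = 1/4 (half-sibs share one parent — one path of length 2: r = (1/2)^2 = 1/4).
Hamilton's rule with n recipients of equal r: n·r·B > C, so B > C/(n·r) = 0.203/(1·0.25) = 0.812.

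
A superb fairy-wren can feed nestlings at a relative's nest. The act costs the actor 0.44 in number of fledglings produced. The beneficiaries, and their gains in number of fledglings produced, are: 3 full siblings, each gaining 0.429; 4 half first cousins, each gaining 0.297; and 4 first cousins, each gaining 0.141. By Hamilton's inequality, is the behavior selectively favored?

Yes

Hamilton's rule: the trait is favored when the sum of r·B over every recipient exceeds the actor's cost C.
r to a full sibling = 0.5 (full sibs share both parents — two paths of length 2: r = 2·(1/2)^2 = 1/2).
r to a half first cousin = 1/16 (half first cousins share one grandparent — one path of length 4: r = (1/2)^4 = 1/16).
r to a first cousin = 0.125 (first cousins share one grandparent pair — two paths of length 4: r = 2·(1/2)^4 = 1/8).
Summing one r·B term per recipient: 3·0.5·0.429 + 4·0.0625·0.297 + 4·0.125·0.141 = 0.78825.
0.78825 > 0.44: the indirect benefit exceeds the cost.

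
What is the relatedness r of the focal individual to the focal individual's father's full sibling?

0.25

Each parent–offspring link contributes a factor of 1/2, and independent paths through distinct common ancestors add.
Full aunt/uncle↔niece/nephew: two paths of length 3 through the shared grandparent pair: r = 2·(1/2)^3 = 1/4.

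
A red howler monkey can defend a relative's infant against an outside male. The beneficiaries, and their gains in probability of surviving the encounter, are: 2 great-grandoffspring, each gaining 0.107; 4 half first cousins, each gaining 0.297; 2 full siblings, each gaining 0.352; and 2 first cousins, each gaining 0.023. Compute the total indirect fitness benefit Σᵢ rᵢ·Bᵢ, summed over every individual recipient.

0.45875

r to a great-grandoffspring = 0.125 (three parent–offspring links: r = (1/2)^3 = 1/8).
r to a half first cousin = 0.0625 (half first cousins share one grandparent — one path of length 4: r = (1/2)^4 = 1/16).
r to a full sibling = 1/2 (full sibs share both parents — two paths of length 2: r = 2·(1/2)^2 = 1/2).
r to a first cousin = 1/8 (first cousins share one grandparent pair — two paths of length 4: r = 2·(1/2)^4 = 1/8).
Summing one r·B term per recipient: 2·0.125·0.107 + 4·0.0625·0.297 + 2·0.5·0.352 + 2·0.125·0.023 = 0.45875.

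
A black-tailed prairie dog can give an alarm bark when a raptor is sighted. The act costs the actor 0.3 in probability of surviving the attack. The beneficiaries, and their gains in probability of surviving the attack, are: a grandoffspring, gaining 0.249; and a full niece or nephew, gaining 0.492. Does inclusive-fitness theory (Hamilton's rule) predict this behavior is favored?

Hamilton's rule: the trait is favored when the sum of r·B over every recipient exceeds the actor's cost C.
r to a grandoffspring = 1/4 (two parent–offspring links: r = (1/2)^2 = 1/4).
r to a full niece or nephew = 1/4 (full aunt/uncle↔niece/nephew: two paths of length 3 through the shared grandparent pair: r = 2·(1/2)^3 = 1/4).
Summing one r·B term per recipient: 1·0.25·0.249 + 1·0.25·0.492 = 0.18525.
0.18525 < 0.3: the indirect benefit is less than the cost.

No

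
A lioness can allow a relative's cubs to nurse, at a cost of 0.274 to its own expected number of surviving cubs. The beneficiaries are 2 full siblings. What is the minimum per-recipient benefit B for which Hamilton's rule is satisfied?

0.274

r to a full sibling = 0.5 (full sibs share both parents — two paths of length 2: r = 2·(1/2)^2 = 1/2).
Hamilton's rule with n recipients of equal r: n·r·B > C, so B > C/(n·r) = 0.274/(2·0.5) = 0.274.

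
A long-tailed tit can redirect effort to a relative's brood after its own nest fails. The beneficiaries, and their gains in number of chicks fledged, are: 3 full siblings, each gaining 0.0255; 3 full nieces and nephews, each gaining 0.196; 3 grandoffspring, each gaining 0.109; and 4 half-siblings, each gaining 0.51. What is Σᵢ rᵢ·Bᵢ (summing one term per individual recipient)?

0.777

r to a full sibling = 1/2 (full sibs share both parents — two paths of length 2: r = 2·(1/2)^2 = 1/2).
r to a full niece or nephew = 0.25 (full aunt/uncle↔niece/nephew: two paths of length 3 through the shared grandparent pair: r = 2·(1/2)^3 = 1/4).
r to a grandoffspring = 0.25 (two parent–offspring links: r = (1/2)^2 = 1/4).
r to a half-sibling = 0.25 (half-sibs share one parent — one path of length 2: r = (1/2)^2 = 1/4).
Summing one r·B term per recipient: 3·0.5·0.0255 + 3·0.25·0.196 + 3·0.25·0.109 + 4·0.25·0.51 = 0.777.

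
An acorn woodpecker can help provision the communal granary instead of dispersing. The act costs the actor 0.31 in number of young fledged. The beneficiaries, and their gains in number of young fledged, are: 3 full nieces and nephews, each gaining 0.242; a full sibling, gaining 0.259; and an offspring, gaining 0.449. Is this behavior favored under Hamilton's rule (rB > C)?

Hamilton's rule: the trait is favored when the sum of r·B over every recipient exceeds the actor's cost C.
r to a full niece or nephew = 1/4 (full aunt/uncle↔niece/nephew: two paths of length 3 through the shared grandparent pair: r = 2·(1/2)^3 = 1/4).
r to a full sibling = 0.5 (full sibs share both parents — two paths of length 2: r = 2·(1/2)^2 = 1/2).
r to an offspring = 0.5 (one parent–offspring link: r = (1/2)^1 = 1/2).
Summing one r·B term per recipient: 3·0.25·0.242 + 1·0.5·0.259 + 1·0.5·0.449 = 0.5355.
0.5355 > 0.31: the indirect benefit exceeds the cost.

Yes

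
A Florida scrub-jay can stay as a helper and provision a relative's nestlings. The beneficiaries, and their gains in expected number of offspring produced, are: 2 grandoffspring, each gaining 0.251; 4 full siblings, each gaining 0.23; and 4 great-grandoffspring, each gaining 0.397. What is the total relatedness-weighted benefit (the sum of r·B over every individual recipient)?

0.784

r to a grandoffspring = 1/4 (two parent–offspring links: r = (1/2)^2 = 1/4).
r to a full sibling = 1/2 (full sibs share both parents — two paths of length 2: r = 2·(1/2)^2 = 1/2).
r to a great-grandoffspring = 0.125 (three parent–offspring links: r = (1/2)^3 = 1/8).
Summing one r·B term per recipient: 2·0.25·0.251 + 4·0.5·0.23 + 4·0.125·0.397 = 0.784.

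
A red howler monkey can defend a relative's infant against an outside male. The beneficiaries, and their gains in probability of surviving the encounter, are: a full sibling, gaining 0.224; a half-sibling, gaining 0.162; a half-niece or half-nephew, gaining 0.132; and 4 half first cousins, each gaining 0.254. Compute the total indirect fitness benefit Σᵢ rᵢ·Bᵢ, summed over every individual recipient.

r to a full sibling = 0.5 (full sibs share both parents — two paths of length 2: r = 2·(1/2)^2 = 1/2).
r to a half-sibling = 0.25 (half-sibs share one parent — one path of length 2: r = (1/2)^2 = 1/4).
r to a half-niece or half-nephew = 1/8 (half-aunt/uncle↔niece/nephew: one path of length 3: r = (1/2)^3 = 1/8).
r to a half first cousin = 1/16 (half first cousins share one grandparent — one path of length 4: r = (1/2)^4 = 1/16).
Summing one r·B term per recipient: 1·0.5·0.224 + 1·0.25·0.162 + 1·0.125·0.132 + 4·0.0625·0.254 = 0.2325.

0.2325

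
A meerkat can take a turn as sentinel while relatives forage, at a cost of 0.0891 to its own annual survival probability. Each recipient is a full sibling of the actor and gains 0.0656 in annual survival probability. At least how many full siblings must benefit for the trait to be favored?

r to a full sibling = 1/2 (full sibs share both parents — two paths of length 2: r = 2·(1/2)^2 = 1/2).
Hamilton's rule: n·r·B > C  ⇒  n > C/(r·B) = 0.0891/(0.5·0.0656) = 2.716.
The smallest integer exceeding 2.716 is 3.

3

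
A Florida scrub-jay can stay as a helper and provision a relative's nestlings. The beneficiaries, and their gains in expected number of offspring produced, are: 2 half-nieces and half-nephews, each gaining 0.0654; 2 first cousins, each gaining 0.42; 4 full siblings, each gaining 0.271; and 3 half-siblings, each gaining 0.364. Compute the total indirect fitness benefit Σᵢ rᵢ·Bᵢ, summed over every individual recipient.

0.93635

r to a half-niece or half-nephew = 0.125 (half-aunt/uncle↔niece/nephew: one path of length 3: r = (1/2)^3 = 1/8).
r to a first cousin = 1/8 (first cousins share one grandparent pair — two paths of length 4: r = 2·(1/2)^4 = 1/8).
r to a full sibling = 1/2 (full sibs share both parents — two paths of length 2: r = 2·(1/2)^2 = 1/2).
r to a half-sibling = 1/4 (half-sibs share one parent — one path of length 2: r = (1/2)^2 = 1/4).
Summing one r·B term per recipient: 2·0.125·0.0654 + 2·0.125·0.42 + 4·0.5·0.271 + 3·0.25·0.364 = 0.93635.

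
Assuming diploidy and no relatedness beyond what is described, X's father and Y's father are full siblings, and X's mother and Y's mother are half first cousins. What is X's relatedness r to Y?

0.140625

Wright's path rule: contributions from independent ancestry routes add.
X and Y are related in two ways: first cousins through their fathers (r = 1/8) and half second cousins through their mothers (r = 1/64).
r = 1/8 + 1/64 = 0.140625.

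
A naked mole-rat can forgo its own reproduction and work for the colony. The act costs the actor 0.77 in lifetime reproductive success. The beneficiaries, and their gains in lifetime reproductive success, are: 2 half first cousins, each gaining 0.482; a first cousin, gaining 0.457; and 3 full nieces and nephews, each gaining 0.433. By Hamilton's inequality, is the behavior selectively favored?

No

Hamilton's rule: the trait is favored when the sum of r·B over every recipient exceeds the actor's cost C.
r to a half first cousin = 0.0625 (half first cousins share one grandparent — one path of length 4: r = (1/2)^4 = 1/16).
r to a first cousin = 0.125 (first cousins share one grandparent pair — two paths of length 4: r = 2·(1/2)^4 = 1/8).
r to a full niece or nephew = 1/4 (full aunt/uncle↔niece/nephew: two paths of length 3 through the shared grandparent pair: r = 2·(1/2)^3 = 1/4).
Summing one r·B term per recipient: 2·0.0625·0.482 + 1·0.125·0.457 + 3·0.25·0.433 = 0.442125.
0.442125 < 0.77: the indirect benefit is less than the cost.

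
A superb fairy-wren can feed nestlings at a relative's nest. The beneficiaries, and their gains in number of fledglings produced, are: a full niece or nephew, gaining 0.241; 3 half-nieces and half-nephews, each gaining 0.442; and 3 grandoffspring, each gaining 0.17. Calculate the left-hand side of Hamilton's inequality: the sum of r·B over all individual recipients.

r to a full niece or nephew = 0.25 (full aunt/uncle↔niece/nephew: two paths of length 3 through the shared grandparent pair: r = 2·(1/2)^3 = 1/4).
r to a half-niece or half-nephew = 1/8 (half-aunt/uncle↔niece/nephew: one path of length 3: r = (1/2)^3 = 1/8).
r to a grandoffspring = 1/4 (two parent–offspring links: r = (1/2)^2 = 1/4).
Summing one r·B term per recipient: 1·0.25·0.241 + 3·0.125·0.442 + 3·0.25·0.17 = 0.3535.

0.3535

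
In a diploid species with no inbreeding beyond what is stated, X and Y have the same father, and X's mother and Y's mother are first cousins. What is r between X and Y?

With two independent routes of shared ancestry, r is the sum of the two contributions.
X and Y are related in two ways: half-sibs through their shared father (r = 1/4) and second cousins through their mothers (r = 1/32).
r = 1/4 + 1/32 = 9/32 = 0.28125.

0.28125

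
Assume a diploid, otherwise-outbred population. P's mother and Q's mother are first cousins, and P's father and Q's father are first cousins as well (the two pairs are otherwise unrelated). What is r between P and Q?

0.0625

With two independent routes of shared ancestry, r is the sum of the two contributions.
P and Q are related in two ways: second cousins through their mothers (r = 1/32) and second cousins through their fathers (r = 1/32).
r = 1/32 + 1/32 = 1/16 = 0.0625.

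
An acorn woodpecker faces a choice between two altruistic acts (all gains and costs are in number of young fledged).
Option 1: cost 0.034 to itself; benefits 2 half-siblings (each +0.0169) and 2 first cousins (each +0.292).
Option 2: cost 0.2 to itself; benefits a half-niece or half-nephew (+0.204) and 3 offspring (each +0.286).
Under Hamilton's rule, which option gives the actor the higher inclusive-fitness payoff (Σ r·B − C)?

Option 1: r to a half-sibling = 0.25.
Option 1: r to a first cousin = 0.125.
Option 1: Σ r·B − C = (2·0.25·0.0169 + 2·0.125·0.292) − 0.034 = 0.04745.
Option 2: r to a half-niece or half-nephew = 0.125.
Option 2: r to an offspring = 0.5.
Option 2: Σ r·B − C = (1·0.125·0.204 + 3·0.5·0.286) − 0.2 = 0.2545.
Option 2 has the higher net inclusive-fitness payoff.

Option 2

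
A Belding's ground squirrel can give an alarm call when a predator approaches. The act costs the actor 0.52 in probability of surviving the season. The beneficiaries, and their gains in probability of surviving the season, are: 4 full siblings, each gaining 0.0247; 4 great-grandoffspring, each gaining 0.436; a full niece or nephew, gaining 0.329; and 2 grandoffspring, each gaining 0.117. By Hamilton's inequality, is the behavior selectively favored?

Hamilton's rule: the trait is favored when the sum of r·B over every recipient exceeds the actor's cost C.
r to a full sibling = 0.5 (full sibs share both parents — two paths of length 2: r = 2·(1/2)^2 = 1/2).
r to a great-grandoffspring = 1/8 (three parent–offspring links: r = (1/2)^3 = 1/8).
r to a full niece or nephew = 0.25 (full aunt/uncle↔niece/nephew: two paths of length 3 through the shared grandparent pair: r = 2·(1/2)^3 = 1/4).
r to a grandoffspring = 0.25 (two parent–offspring links: r = (1/2)^2 = 1/4).
Summing one r·B term per recipient: 4·0.5·0.0247 + 4·0.125·0.436 + 1·0.25·0.329 + 2·0.25·0.117 = 0.40815.
0.40815 < 0.52: the indirect benefit is less than the cost.

No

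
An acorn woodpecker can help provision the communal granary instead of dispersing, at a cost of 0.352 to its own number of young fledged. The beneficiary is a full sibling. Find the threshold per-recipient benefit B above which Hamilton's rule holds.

0.704

r to a full sibling = 0.5 (full sibs share both parents — two paths of length 2: r = 2·(1/2)^2 = 1/2).
Hamilton's rule with n recipients of equal r: n·r·B > C, so B > C/(n·r) = 0.352/(1·0.5) = 0.704.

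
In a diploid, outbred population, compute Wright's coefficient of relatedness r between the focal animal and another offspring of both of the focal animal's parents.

0.5

Each parent–offspring link contributes a factor of 1/2, and independent paths through distinct common ancestors add.
Full sibs share both parents — two paths of length 2: r = 2·(1/2)^2 = 1/2.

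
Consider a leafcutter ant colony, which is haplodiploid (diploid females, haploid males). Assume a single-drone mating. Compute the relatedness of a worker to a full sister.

Haplodiploid full sisters inherit their father's entire haploid genome identically (contributing 1/2) and on average half of their mother's contribution (1/2 · 1/2 = 1/4); r = 1/2 + 1/4 = 3/4.

0.75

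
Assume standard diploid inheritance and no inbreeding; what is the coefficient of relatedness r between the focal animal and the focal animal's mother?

Each parent–offspring link contributes a factor of 1/2, and independent paths through distinct common ancestors add.
One parent–offspring link: r = (1/2)^1 = 1/2.

0.5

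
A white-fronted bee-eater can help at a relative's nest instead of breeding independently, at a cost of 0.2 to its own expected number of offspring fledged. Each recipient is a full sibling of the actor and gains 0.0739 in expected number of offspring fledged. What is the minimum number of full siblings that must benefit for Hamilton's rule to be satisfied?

r to a full sibling = 1/2 (full sibs share both parents — two paths of length 2: r = 2·(1/2)^2 = 1/2).
Hamilton's rule: n·r·B > C  ⇒  n > C/(r·B) = 0.2/(0.5·0.0739) = 5.413.
The smallest integer exceeding 5.413 is 6.

6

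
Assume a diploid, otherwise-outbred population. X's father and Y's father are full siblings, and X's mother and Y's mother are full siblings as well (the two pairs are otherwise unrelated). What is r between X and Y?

Relatedness sums over independent paths through distinct common ancestors.
X and Y are related in two ways: first cousins through their fathers (r = 1/8) and first cousins through their mothers (r = 1/8) — i.e. double first cousins.
r = 1/8 + 1/8 = 0.25.

0.25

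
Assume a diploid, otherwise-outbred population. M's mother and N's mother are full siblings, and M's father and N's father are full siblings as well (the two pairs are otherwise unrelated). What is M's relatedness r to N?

0.25

Relatedness sums over independent paths through distinct common ancestors.
M and N are related in two ways: first cousins through their mothers (r = 1/8) and first cousins through their fathers (r = 1/8) — i.e. double first cousins.
r = 1/8 + 1/8 = 0.25.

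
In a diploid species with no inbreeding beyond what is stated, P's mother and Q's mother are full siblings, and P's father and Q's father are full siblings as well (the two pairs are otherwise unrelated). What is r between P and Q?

0.25

With two independent routes of shared ancestry, r is the sum of the two contributions.
P and Q are related in two ways: first cousins through their mothers (r = 1/8) and first cousins through their fathers (r = 1/8) — i.e. double first cousins.
r = 1/8 + 1/8 = 1/4 = 0.25.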